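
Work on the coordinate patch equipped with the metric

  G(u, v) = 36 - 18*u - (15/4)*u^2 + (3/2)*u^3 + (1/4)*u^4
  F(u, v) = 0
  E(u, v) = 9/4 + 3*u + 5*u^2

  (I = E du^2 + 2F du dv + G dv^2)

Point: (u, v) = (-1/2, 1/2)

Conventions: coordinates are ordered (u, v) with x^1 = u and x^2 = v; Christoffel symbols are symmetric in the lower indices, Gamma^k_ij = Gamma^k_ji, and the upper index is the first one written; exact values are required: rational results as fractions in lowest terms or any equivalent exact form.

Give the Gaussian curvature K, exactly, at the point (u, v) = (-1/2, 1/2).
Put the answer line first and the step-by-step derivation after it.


Answer: K = 6/53

E = 2, F = 0, G = 2809/64, EG - F^2 = 2809/32 at the point
E_u = -2, E_v = 0, F_u = 0, F_v = 0, G_u = -53/4, G_v = 0
E_vv = 0, F_uv = 0, G_uu = -45/4
Compute both Brioschi determinants and normalise by (EG - F^2)^2.
M1 = [[-E_vv/2 + F_uv - G_uu/2, E_u/2, F_u - E_v/2], [F_v - G_u/2, E, F], [G_v/2, F, G]] = [[45/8, -1, 0], [53/8, 2, 0], [0, 0, 2809/64]]; det M1 = 401687/512
M2 = [[0, E_v/2, G_u/2], [E_v/2, E, F], [G_u/2, F, G]] = [[0, 0, -53/8], [0, 2, 0], [-53/8, 0, 2809/64]]; det M2 = -2809/32
det M1 - det M2 = 446631/512; K = 446631/512 / (2809/32)^2 = 6/53


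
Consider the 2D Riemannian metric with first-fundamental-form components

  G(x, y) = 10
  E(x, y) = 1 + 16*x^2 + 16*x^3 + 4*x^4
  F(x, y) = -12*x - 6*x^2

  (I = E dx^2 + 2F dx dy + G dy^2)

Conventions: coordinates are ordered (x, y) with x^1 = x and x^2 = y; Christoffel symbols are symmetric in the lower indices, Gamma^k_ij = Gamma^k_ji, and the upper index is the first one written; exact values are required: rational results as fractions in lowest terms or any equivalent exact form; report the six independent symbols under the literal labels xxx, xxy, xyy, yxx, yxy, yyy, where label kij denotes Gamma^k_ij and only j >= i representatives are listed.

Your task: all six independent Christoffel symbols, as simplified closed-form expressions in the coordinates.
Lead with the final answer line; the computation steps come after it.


Answer: Gamma_xxx = (4*x^3 + 12*x^2 + 8*x)/(2*x^4 + 8*x^3 + 8*x^2 + 5), Gamma_xxy = 0, Gamma_xyy = 0, Gamma_yxx = (-6*x - 6)/(2*x^4 + 8*x^3 + 8*x^2 + 5), Gamma_yxy = 0, Gamma_yyy = 0

E = 1 + 16*x^2 + 16*x^3 + 4*x^4; F = -12*x - 6*x^2; G = 10
Gamma^k_ij = (1/2) g^{kl} (d_i g_jl + d_j g_il - d_l g_ij), with g^inv = (1/(EG-F^2)) [[G, -F], [-F, E]]
first partials: E_x = 32*x + 48*x^2 + 16*x^3, E_y = 0, F_x = -12 - 12*x, F_y = 0, G_x = 0, G_y = 0
D = EG - F^2 = 10 + 16*x^2 + 16*x^3 + 4*x^4
expanded: Gamma^x_xx = (G E_x - 2F F_x + F E_y)/(2D), Gamma^x_xy = (G E_y - F G_x)/(2D), Gamma^x_yy = (2G F_y - G G_x - F G_y)/(2D), Gamma^y_xx = (2E F_x - E E_y - F E_x)/(2D), Gamma^y_xy = (E G_x - F E_y)/(2D), Gamma^y_yy = (E G_y - 2F F_y + F G_x)/(2D); substitute and cancel common factors


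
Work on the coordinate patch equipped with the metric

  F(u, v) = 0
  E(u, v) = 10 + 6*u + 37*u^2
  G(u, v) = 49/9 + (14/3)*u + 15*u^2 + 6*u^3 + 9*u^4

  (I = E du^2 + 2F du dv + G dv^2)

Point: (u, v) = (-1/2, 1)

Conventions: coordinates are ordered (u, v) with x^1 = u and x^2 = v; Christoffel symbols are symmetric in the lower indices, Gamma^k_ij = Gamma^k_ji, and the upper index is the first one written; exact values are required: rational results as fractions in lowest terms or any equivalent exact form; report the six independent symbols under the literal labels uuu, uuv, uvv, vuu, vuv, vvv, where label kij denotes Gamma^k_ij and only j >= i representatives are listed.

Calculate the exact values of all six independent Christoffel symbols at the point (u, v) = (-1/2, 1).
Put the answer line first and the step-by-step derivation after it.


Answer: Gamma_uuu = -62/65, Gamma_uuv = 0, Gamma_uvv = 62/195, Gamma_vuu = 0, Gamma_vuv = -24/31, Gamma_vvv = 0

E = 65/4, F = 0, G = 961/144 at the point
E_u = -31, E_v = 0, F_u = 0, F_v = 0, G_u = -31/3, G_v = 0
EG - F^2 = 62465/576;  g^inv = (576/62465) * [[961/144, 0], [0, 65/4]]
first-kind symbols [ij,l] = (1/2)(d_i g_jl + d_j g_il - d_l g_ij): [uu,u] = E_u/2 = -31/2, [uu,v] = F_u - E_v/2 = 0, [uv,u] = E_v/2 = 0, [uv,v] = G_u/2 = -31/6, [vv,u] = F_v - G_u/2 = 31/6, [vv,v] = G_v/2 = 0
Gamma^u_ij = (G*[ij,u] - F*[ij,v])/(EG - F^2), Gamma^v_ij = (E*[ij,v] - F*[ij,u])/(EG - F^2)


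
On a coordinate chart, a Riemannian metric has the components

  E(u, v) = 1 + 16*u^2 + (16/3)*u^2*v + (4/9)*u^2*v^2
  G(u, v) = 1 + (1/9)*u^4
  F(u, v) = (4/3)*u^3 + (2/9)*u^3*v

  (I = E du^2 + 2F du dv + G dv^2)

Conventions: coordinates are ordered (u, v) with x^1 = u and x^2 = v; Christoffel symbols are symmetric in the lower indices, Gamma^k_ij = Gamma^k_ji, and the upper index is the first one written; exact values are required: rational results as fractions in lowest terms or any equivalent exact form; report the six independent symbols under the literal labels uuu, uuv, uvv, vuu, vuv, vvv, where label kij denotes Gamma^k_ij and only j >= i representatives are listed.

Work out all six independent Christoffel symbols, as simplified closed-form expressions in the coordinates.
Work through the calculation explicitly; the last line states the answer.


E = 1 + 16*u^2 + (16/3)*u^2*v + (4/9)*u^2*v^2; F = (4/3)*u^3 + (2/9)*u^3*v; G = 1 + (1/9)*u^4
Gamma^k_ij = (1/2) g^{kl} (d_i g_jl + d_j g_il - d_l g_ij), with g^inv = (1/(EG-F^2)) [[G, -F], [-F, E]]
first partials: E_u = 32*u + (32/3)*u*v + (8/9)*u*v^2, E_v = (16/3)*u^2 + (8/9)*u^2*v, F_u = 4*u^2 + (2/3)*u^2*v, F_v = (2/9)*u^3, G_u = (4/9)*u^3, G_v = 0
D = EG - F^2 = 1 + 16*u^2 + (16/3)*u^2*v + (4/9)*u^2*v^2 + (1/9)*u^4
expanded: Gamma^u_uu = (G E_u - 2F F_u + F E_v)/(2D), Gamma^u_uv = (G E_v - F G_u)/(2D), Gamma^u_vv = (2G F_v - G G_u - F G_v)/(2D), Gamma^v_uu = (2E F_u - E E_v - F E_u)/(2D), Gamma^v_uv = (E G_u - F E_v)/(2D), Gamma^v_vv = (E G_v - 2F F_v + F G_u)/(2D); substitute and cancel common factors

Answer: Gamma_uuu = (4*u*v^2 + 48*u*v + 144*u)/(u^4 + 4*u^2*v^2 + 48*u^2*v + 144*u^2 + 9), Gamma_uuv = (4*u^2*v + 24*u^2)/(u^4 + 4*u^2*v^2 + 48*u^2*v + 144*u^2 + 9), Gamma_uvv = 0, Gamma_vuu = (2*u^2*v + 12*u^2)/(u^4 + 4*u^2*v^2 + 48*u^2*v + 144*u^2 + 9), Gamma_vuv = 2*u^3/(u^4 + 4*u^2*v^2 + 48*u^2*v + 144*u^2 + 9), Gamma_vvv = 0


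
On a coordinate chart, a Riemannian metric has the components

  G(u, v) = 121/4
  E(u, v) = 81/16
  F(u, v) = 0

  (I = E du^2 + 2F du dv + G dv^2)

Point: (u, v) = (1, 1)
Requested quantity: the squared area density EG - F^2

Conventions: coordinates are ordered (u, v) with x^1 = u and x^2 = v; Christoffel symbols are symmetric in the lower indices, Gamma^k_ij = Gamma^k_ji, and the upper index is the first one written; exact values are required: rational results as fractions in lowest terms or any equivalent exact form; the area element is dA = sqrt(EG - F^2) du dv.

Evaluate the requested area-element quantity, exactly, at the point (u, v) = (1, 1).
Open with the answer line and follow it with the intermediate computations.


Answer: EG - F^2 = 9801/64

E = 81/16, F = 0, G = 121/4; EG - F^2 = 9801/64


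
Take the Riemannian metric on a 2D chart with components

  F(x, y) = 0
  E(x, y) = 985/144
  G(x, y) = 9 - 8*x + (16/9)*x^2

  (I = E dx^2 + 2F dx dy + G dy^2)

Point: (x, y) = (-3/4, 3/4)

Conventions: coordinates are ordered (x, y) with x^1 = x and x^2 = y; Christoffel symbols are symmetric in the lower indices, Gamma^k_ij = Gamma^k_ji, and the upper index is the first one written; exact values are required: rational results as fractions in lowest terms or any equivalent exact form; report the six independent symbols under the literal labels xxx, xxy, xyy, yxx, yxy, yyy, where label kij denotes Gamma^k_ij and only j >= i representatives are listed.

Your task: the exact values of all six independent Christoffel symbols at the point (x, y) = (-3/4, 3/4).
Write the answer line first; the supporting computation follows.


Answer: Gamma_xxx = 0, Gamma_xxy = 0, Gamma_xyy = 768/985, Gamma_yxx = 0, Gamma_yxy = -1/3, Gamma_yyy = 0

E = 985/144, F = 0, G = 16 at the point
E_x = 0, E_y = 0, F_x = 0, F_y = 0, G_x = -32/3, G_y = 0
EG - F^2 = 985/9;  g^inv = (9/985) * [[16, 0], [0, 985/144]]
first-kind symbols [ij,l] = (1/2)(d_i g_jl + d_j g_il - d_l g_ij): [xx,x] = E_x/2 = 0, [xx,y] = F_x - E_y/2 = 0, [xy,x] = E_y/2 = 0, [xy,y] = G_x/2 = -16/3, [yy,x] = F_y - G_x/2 = 16/3, [yy,y] = G_y/2 = 0
Gamma^x_ij = (G*[ij,x] - F*[ij,y])/(EG - F^2), Gamma^y_ij = (E*[ij,y] - F*[ij,x])/(EG - F^2)


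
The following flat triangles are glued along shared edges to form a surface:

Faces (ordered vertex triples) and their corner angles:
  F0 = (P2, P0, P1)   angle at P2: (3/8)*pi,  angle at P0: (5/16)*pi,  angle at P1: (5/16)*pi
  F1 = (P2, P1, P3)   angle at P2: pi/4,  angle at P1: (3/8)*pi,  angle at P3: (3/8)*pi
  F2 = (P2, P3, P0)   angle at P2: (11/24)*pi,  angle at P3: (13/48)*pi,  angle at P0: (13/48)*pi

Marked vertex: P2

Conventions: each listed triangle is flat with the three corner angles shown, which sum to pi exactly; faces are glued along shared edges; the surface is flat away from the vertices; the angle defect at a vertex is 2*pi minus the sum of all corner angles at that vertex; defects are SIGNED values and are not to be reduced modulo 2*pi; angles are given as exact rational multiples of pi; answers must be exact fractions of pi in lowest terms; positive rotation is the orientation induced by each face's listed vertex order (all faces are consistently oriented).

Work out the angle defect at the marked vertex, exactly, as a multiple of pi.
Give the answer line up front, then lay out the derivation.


Answer: defect(P2) = (11/12)*pi

Sum of corner angles at P2: (13/12)*pi
defect = 2*pi - (13/12)*pi


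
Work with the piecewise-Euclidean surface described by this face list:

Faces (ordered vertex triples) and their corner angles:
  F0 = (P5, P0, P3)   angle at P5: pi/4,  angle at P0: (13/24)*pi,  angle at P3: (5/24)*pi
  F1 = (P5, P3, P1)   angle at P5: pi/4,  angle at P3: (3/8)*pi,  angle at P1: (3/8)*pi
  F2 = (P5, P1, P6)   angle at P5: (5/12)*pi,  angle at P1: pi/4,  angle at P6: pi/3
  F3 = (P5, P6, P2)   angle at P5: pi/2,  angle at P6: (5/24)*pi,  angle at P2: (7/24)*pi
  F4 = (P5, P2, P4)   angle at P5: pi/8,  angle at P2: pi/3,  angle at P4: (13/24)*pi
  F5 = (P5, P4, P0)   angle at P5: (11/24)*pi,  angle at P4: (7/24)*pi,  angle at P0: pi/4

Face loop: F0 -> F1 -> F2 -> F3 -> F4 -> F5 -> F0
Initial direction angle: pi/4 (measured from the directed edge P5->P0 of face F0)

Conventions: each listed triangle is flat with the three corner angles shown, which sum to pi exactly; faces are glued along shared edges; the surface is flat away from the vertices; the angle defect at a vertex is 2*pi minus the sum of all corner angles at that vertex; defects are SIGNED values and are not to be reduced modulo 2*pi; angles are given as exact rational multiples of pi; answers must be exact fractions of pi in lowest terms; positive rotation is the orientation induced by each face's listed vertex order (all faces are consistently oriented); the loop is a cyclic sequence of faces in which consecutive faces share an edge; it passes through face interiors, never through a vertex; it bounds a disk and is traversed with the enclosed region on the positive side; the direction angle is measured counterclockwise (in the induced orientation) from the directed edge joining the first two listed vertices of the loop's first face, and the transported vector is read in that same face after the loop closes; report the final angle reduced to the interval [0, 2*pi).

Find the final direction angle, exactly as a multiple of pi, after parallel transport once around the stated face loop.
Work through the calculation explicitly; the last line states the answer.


enclosed vertex P5: corner angles sum to 2*pi, defect = 2*pi - 2*pi = 0
final direction = starting direction + enclosed defect total, reduced mod 2*pi (induced orientation)
final angle = pi/4 + 0 = pi/4 (mod 2*pi)

Answer: final direction angle = pi/4


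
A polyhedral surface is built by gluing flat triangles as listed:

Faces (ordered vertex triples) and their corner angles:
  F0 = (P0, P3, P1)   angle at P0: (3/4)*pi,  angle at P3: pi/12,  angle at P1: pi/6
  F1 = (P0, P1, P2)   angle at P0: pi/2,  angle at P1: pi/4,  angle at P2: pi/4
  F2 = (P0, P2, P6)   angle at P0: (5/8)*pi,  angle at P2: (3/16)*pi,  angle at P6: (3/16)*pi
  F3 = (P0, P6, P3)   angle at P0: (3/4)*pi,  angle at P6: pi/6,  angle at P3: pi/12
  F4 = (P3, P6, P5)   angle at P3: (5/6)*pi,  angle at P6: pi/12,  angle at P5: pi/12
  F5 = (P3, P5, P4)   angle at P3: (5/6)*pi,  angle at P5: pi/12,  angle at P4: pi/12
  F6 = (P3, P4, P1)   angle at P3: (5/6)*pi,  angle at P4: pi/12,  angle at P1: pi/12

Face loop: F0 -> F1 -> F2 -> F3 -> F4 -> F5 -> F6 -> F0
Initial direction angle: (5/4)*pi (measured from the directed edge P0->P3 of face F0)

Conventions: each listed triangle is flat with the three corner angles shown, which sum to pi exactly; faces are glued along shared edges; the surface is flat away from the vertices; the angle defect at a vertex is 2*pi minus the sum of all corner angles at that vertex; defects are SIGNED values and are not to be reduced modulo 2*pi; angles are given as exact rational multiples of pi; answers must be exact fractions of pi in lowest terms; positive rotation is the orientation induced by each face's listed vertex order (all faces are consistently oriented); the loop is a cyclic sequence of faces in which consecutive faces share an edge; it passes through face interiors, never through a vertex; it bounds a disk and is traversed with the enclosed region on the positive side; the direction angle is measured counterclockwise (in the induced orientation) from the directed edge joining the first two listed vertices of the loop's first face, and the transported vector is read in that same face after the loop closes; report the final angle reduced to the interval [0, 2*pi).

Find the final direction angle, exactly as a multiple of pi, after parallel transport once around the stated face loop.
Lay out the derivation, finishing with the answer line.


enclosed vertex P0: corner angles sum to (21/8)*pi, defect = 2*pi - (21/8)*pi = (-5/8)*pi
enclosed vertex P3: corner angles sum to (8/3)*pi, defect = 2*pi - (8/3)*pi = (-2/3)*pi
holonomy = initial angle + sum of enclosed defects (mod 2*pi), positive in the induced orientation
final angle = (5/4)*pi - (31/24)*pi = (47/24)*pi (mod 2*pi)

Answer: final direction angle = (47/24)*pi


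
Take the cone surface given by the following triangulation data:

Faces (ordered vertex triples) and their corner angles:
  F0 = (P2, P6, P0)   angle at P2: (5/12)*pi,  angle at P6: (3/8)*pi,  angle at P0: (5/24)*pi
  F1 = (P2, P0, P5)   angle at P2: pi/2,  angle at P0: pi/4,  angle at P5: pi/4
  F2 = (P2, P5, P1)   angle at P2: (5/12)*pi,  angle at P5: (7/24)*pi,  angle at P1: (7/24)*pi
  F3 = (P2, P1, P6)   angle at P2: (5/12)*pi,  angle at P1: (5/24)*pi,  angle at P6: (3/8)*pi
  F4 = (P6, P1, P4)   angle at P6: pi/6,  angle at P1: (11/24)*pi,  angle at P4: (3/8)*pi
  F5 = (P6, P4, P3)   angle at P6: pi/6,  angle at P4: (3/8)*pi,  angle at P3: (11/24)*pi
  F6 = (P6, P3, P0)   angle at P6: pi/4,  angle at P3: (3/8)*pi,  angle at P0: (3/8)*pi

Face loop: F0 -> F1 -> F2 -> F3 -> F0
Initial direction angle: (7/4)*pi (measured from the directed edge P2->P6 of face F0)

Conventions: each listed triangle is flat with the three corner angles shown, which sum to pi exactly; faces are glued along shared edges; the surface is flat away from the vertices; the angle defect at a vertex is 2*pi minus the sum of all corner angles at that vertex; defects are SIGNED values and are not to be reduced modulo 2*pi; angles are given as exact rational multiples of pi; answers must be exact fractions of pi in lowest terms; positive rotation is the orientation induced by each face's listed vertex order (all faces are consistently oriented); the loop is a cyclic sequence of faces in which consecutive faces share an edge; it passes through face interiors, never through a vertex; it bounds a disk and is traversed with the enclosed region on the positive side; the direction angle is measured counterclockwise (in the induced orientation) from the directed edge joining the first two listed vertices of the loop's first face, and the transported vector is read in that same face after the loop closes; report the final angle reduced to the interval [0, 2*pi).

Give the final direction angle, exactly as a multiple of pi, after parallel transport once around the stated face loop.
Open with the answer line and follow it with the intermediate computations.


Answer: final direction angle = 0

enclosed vertex P2: corner angles sum to (7/4)*pi, defect = 2*pi - (7/4)*pi = pi/4
by Gauss-Bonnet the loop rotates the vector by the enclosed defect sum (positive orientation, mod 2*pi)
final angle = (7/4)*pi + pi/4 = 0 (mod 2*pi)


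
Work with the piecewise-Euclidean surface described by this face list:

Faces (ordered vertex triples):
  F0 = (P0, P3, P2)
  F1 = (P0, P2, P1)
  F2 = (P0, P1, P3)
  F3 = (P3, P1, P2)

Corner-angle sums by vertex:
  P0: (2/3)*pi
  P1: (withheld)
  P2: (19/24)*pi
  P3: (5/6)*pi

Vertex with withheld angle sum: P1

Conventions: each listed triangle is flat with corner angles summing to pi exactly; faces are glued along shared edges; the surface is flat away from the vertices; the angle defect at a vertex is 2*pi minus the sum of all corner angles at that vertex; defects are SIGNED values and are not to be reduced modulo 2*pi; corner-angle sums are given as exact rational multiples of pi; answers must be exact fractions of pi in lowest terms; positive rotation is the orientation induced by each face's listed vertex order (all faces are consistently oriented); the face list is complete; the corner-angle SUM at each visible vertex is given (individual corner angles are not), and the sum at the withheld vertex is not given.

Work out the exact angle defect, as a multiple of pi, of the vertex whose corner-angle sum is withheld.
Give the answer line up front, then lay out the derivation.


Answer: defect(P1) = (7/24)*pi

V = 4, E = 6, F = 4; chi = V - E + F = 2
Gauss-Bonnet: total defect = 2*pi*chi = 4*pi; visible defects sum to (89/24)*pi


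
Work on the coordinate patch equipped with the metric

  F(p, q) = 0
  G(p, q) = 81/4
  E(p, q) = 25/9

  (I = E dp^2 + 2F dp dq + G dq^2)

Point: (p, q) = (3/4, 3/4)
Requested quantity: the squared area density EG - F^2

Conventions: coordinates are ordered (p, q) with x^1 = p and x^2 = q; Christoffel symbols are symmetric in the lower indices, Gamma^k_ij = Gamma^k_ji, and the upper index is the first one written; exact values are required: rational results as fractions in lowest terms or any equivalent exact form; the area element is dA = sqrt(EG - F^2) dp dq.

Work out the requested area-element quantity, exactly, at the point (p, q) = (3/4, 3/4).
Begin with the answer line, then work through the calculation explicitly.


Answer: EG - F^2 = 225/4

E = 25/9, F = 0, G = 81/4; EG - F^2 = 225/4


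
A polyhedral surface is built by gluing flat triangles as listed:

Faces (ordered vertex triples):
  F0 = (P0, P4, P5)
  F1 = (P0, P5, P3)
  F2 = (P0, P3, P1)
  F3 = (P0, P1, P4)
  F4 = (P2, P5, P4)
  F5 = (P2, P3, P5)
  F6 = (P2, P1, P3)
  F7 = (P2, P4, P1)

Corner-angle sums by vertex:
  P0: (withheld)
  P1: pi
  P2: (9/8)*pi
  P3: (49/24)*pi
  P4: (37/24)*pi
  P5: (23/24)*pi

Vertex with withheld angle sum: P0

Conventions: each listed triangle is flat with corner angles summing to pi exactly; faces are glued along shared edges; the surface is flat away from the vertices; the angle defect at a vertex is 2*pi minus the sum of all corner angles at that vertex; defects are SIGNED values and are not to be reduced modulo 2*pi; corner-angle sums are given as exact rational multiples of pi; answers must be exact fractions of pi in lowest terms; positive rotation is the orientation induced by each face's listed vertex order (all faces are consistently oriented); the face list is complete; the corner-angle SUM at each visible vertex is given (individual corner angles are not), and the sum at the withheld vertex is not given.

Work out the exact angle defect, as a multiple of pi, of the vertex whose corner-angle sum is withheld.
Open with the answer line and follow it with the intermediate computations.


Answer: defect(P0) = (2/3)*pi

V = 6, E = 12, F = 8; chi = V - E + F = 2
Gauss-Bonnet: total defect = 2*pi*chi = 4*pi; visible defects sum to (10/3)*pi


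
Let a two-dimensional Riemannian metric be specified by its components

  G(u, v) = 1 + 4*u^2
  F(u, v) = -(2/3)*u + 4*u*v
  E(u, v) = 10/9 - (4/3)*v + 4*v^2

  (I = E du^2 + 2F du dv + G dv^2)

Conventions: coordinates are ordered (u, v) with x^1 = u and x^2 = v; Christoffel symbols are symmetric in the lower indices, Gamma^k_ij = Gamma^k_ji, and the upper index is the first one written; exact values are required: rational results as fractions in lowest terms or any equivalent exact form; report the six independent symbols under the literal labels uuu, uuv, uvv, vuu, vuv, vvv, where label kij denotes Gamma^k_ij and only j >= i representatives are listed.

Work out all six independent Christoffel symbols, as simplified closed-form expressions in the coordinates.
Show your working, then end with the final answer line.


E = 10/9 - (4/3)*v + 4*v^2; F = -(2/3)*u + 4*u*v; G = 1 + 4*u^2
Gamma^k_ij = (1/2) g^{kl} (d_i g_jl + d_j g_il - d_l g_ij), with g^inv = (1/(EG-F^2)) [[G, -F], [-F, E]]
first partials: E_u = 0, E_v = -4/3 + 8*v, F_u = -2/3 + 4*v, F_v = 4*u, G_u = 8*u, G_v = 0
D = EG - F^2 = 10/9 - (4/3)*v + 4*v^2 + 4*u^2
expanded: Gamma^u_uu = (G E_u - 2F F_u + F E_v)/(2D), Gamma^u_uv = (G E_v - F G_u)/(2D), Gamma^u_vv = (2G F_v - G G_u - F G_v)/(2D), Gamma^v_uu = (2E F_u - E E_v - F E_u)/(2D), Gamma^v_uv = (E G_u - F E_v)/(2D), Gamma^v_vv = (E G_v - 2F F_v + F G_u)/(2D); substitute and cancel common factors

Answer: Gamma_uuu = 0, Gamma_uuv = (18*v - 3)/(18*u^2 + 18*v^2 - 6*v + 5), Gamma_uvv = 0, Gamma_vuu = 0, Gamma_vuv = 18*u/(18*u^2 + 18*v^2 - 6*v + 5), Gamma_vvv = 0


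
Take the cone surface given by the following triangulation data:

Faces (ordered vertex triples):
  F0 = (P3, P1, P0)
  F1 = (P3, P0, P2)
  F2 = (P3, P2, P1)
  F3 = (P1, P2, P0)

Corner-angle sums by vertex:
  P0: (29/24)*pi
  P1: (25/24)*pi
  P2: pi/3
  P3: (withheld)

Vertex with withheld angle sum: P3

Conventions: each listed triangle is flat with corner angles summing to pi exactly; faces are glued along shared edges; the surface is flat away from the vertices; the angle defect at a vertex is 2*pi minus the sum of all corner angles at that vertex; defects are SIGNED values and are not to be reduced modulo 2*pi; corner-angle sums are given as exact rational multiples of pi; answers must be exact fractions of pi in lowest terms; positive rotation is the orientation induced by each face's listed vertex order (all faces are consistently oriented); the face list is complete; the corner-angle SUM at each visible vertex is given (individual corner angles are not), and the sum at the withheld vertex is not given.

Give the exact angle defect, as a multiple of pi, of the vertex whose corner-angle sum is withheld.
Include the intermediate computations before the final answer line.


V = 4, E = 6, F = 4; chi = V - E + F = 2
Gauss-Bonnet: total defect = 2*pi*chi = 4*pi; visible defects sum to (41/12)*pi

Answer: defect(P3) = (7/12)*pi


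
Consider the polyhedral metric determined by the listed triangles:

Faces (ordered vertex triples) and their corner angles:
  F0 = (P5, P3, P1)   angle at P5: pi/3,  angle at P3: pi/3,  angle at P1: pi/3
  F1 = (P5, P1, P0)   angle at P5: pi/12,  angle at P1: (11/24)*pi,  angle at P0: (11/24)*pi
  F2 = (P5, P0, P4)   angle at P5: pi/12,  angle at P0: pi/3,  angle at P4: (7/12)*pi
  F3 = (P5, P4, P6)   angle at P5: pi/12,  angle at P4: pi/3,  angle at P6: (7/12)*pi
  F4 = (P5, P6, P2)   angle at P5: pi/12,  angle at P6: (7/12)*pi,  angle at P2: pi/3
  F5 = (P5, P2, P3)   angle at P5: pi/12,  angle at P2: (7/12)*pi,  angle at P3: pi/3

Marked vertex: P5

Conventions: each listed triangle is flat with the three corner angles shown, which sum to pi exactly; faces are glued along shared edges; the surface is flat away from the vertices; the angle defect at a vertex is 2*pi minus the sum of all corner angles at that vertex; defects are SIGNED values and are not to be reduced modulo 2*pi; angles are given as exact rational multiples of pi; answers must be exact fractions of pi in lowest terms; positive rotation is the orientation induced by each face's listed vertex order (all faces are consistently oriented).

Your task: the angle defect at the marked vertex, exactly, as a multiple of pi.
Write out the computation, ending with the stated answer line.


Sum of corner angles at P5: (3/4)*pi
defect = 2*pi - (3/4)*pi

Answer: defect(P5) = (5/4)*pi


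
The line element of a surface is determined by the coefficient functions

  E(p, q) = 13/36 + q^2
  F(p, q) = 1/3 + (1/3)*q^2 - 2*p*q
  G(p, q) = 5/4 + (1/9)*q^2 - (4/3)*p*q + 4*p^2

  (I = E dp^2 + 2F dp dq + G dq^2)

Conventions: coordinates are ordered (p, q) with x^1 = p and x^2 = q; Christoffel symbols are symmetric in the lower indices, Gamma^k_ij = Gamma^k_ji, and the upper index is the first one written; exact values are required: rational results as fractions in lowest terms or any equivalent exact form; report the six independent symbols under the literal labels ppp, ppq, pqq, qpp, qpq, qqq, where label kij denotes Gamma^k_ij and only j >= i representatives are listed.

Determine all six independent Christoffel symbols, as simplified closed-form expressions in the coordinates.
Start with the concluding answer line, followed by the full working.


Answer: Gamma_ppp = (-7776*p*q^2 + 1296*q^3 + 1296*q)/(1872*p^2 + 1104*p*q + 1384*q^2 + 441), Gamma_ppq = (15552*p^2*q - 5184*p*q^2 - 1728*p + 432*q^3 + 1908*q)/(1872*p^2 + 1104*p*q + 1384*q^2 + 441), Gamma_pqq = (-31104*p^3 + 15552*p^2*q - 2592*p*q^2 - 9432*p + 144*q^3 + 2112*q)/(1872*p^2 + 1104*p*q + 1384*q^2 + 441), Gamma_qpp = (-3888*q^3 - 1404*q)/(1872*p^2 + 1104*p*q + 1384*q^2 + 441), Gamma_qpq = (7776*p*q^2 + 1872*p - 1296*q^3 - 744*q)/(1872*p^2 + 1104*p*q + 1384*q^2 + 441), Gamma_qqq = (-15552*p^2*q + 5184*p*q^2 + 2280*p - 432*q^3 - 524*q)/(1872*p^2 + 1104*p*q + 1384*q^2 + 441)

E = 13/36 + q^2; F = 1/3 + (1/3)*q^2 - 2*p*q; G = 5/4 + (1/9)*q^2 - (4/3)*p*q + 4*p^2
Gamma^k_ij = (1/2) g^{kl} (d_i g_jl + d_j g_il - d_l g_ij), with g^inv = (1/(EG-F^2)) [[G, -F], [-F, E]]
first partials: E_p = 0, E_q = 2*q, F_p = -2*q, F_q = (2/3)*q - 2*p, G_p = -(4/3)*q + 8*p, G_q = (2/9)*q - (4/3)*p
D = EG - F^2 = 49/144 + (173/162)*q^2 + (23/27)*p*q + (13/9)*p^2
expanded: Gamma^p_pp = (G E_p - 2F F_p + F E_q)/(2D), Gamma^p_pq = (G E_q - F G_p)/(2D), Gamma^p_qq = (2G F_q - G G_p - F G_q)/(2D), Gamma^q_pp = (2E F_p - E E_q - F E_p)/(2D), Gamma^q_pq = (E G_p - F E_q)/(2D), Gamma^q_qq = (E G_q - 2F F_q + F G_p)/(2D); substitute and cancel common factors


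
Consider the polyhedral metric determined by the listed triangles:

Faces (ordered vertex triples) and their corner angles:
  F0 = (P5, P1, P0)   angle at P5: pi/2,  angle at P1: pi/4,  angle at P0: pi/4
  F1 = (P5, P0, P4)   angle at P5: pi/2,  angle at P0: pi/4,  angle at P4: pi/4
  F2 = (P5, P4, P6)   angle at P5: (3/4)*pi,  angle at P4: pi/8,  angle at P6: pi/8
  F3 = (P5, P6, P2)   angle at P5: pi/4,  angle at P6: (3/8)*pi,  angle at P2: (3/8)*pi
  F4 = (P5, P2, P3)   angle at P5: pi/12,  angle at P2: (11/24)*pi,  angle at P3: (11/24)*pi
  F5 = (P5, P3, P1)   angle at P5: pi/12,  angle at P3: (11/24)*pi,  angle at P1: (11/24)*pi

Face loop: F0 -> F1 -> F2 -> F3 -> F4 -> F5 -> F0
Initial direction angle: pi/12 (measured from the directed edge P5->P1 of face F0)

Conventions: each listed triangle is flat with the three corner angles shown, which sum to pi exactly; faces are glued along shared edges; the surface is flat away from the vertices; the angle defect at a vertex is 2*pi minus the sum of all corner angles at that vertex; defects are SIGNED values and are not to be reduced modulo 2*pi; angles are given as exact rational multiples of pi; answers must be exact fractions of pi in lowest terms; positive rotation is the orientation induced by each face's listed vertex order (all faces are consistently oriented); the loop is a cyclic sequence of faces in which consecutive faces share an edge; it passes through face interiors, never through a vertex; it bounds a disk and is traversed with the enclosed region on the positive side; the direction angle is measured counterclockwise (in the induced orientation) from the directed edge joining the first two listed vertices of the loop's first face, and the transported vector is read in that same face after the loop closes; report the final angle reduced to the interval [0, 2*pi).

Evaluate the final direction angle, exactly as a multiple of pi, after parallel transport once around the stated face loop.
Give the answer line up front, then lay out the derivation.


Answer: final direction angle = (23/12)*pi

enclosed vertex P5: corner angles sum to (13/6)*pi, defect = 2*pi - (13/6)*pi = -pi/6
final direction = starting direction + enclosed defect total, reduced mod 2*pi (induced orientation)
final angle = pi/12 - pi/6 = (23/12)*pi (mod 2*pi)


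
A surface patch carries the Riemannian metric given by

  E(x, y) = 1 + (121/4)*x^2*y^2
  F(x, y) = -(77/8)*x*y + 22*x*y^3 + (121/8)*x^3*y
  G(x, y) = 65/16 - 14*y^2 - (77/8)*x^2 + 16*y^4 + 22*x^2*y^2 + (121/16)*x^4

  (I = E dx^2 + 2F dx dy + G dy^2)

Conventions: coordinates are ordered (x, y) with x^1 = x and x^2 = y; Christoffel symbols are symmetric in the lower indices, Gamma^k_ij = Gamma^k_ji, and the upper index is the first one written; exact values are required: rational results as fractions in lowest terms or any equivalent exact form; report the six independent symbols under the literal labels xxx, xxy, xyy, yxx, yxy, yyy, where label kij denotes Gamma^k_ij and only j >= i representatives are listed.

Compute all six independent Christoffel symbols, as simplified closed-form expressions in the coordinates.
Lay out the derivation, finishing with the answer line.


E = 1 + (121/4)*x^2*y^2; F = -(77/8)*x*y + 22*x*y^3 + (121/8)*x^3*y; G = 65/16 - 14*y^2 - (77/8)*x^2 + 16*y^4 + 22*x^2*y^2 + (121/16)*x^4
Gamma^k_ij = (1/2) g^{kl} (d_i g_jl + d_j g_il - d_l g_ij), with g^inv = (1/(EG-F^2)) [[G, -F], [-F, E]]
first partials: E_x = (121/2)*x*y^2, E_y = (121/2)*x^2*y, F_x = -(77/8)*y + 22*y^3 + (363/8)*x^2*y, F_y = -(77/8)*x + 66*x*y^2 + (121/8)*x^3, G_x = -(77/4)*x + 44*x*y^2 + (121/4)*x^3, G_y = -28*y + 64*y^3 + 44*x^2*y
D = EG - F^2 = 65/16 - 14*y^2 - (77/8)*x^2 + 16*y^4 + (209/4)*x^2*y^2 + (121/16)*x^4
expanded: Gamma^x_xx = (G E_x - 2F F_x + F E_y)/(2D), Gamma^x_xy = (G E_y - F G_x)/(2D), Gamma^x_yy = (2G F_y - G G_x - F G_y)/(2D), Gamma^y_xx = (2E F_x - E E_y - F E_x)/(2D), Gamma^y_xy = (E G_x - F E_y)/(2D), Gamma^y_yy = (E G_y - 2F F_y + F G_x)/(2D); substitute and cancel common factors

Answer: Gamma_xxx = 484*x*y^2/(121*x^4 + 836*x^2*y^2 - 154*x^2 + 256*y^4 - 224*y^2 + 65), Gamma_xxy = 484*x^2*y/(121*x^4 + 836*x^2*y^2 - 154*x^2 + 256*y^4 - 224*y^2 + 65), Gamma_xyy = 704*x*y^2/(121*x^4 + 836*x^2*y^2 - 154*x^2 + 256*y^4 - 224*y^2 + 65), Gamma_yxx = (242*x^2*y + 352*y^3 - 154*y)/(121*x^4 + 836*x^2*y^2 - 154*x^2 + 256*y^4 - 224*y^2 + 65), Gamma_yxy = (242*x^3 + 352*x*y^2 - 154*x)/(121*x^4 + 836*x^2*y^2 - 154*x^2 + 256*y^4 - 224*y^2 + 65), Gamma_yyy = (352*x^2*y + 512*y^3 - 224*y)/(121*x^4 + 836*x^2*y^2 - 154*x^2 + 256*y^4 - 224*y^2 + 65)


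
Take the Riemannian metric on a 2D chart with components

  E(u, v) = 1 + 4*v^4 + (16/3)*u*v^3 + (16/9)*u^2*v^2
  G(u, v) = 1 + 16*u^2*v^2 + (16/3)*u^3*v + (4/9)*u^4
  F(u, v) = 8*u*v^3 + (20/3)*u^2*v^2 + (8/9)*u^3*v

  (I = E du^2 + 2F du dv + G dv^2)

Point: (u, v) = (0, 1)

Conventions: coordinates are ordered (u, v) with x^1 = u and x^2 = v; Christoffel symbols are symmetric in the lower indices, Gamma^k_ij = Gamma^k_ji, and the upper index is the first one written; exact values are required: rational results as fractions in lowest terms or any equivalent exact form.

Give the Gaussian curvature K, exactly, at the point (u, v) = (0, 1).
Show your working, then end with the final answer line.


E = 5, F = 0, G = 1, EG - F^2 = 5 at the point
E_u = 16/3, E_v = 16, F_u = 8, F_v = 0, G_u = 0, G_v = 0
E_vv = 48, F_uv = 24, G_uu = 32
Brioschi: K = (det M1 - det M2) / (EG - F^2)^2 with the standard first/second-derivative matrices M1, M2.
M1 = [[-E_vv/2 + F_uv - G_uu/2, E_u/2, F_u - E_v/2], [F_v - G_u/2, E, F], [G_v/2, F, G]] = [[-16, 8/3, 0], [0, 5, 0], [0, 0, 1]]; det M1 = -80
M2 = [[0, E_v/2, G_u/2], [E_v/2, E, F], [G_u/2, F, G]] = [[0, 8, 0], [8, 5, 0], [0, 0, 1]]; det M2 = -64
det M1 - det M2 = -16; K = -16 / (5)^2 = -16/25

Answer: K = -16/25


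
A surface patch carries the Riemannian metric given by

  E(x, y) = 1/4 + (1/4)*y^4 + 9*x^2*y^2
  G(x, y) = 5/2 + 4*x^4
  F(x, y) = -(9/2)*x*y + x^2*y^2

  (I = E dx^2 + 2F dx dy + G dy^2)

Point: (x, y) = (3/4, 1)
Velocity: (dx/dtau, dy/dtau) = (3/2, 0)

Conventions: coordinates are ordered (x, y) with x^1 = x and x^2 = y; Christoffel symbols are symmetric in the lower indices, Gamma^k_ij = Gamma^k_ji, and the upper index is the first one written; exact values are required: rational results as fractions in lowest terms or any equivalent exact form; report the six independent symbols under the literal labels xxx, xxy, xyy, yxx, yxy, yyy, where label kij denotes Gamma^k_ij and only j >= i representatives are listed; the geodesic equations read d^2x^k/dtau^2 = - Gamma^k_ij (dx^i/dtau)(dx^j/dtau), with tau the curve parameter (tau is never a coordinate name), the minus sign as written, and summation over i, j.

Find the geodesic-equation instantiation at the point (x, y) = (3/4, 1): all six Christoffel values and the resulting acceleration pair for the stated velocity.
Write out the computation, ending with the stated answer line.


E = 89/16, F = -45/16, G = 241/64 at the point
E_x = 27/2, E_y = 89/8, F_x = -3, F_y = -9/4, G_x = 27/4, G_y = 0
EG - F^2 = 13349/1024;  g^inv = (1024/13349) * [[241/64, 45/16], [45/16, 89/16]]
first-kind symbols [ij,l] = (1/2)(d_i g_jl + d_j g_il - d_l g_ij): [xx,x] = E_x/2 = 27/4, [xx,y] = F_x - E_y/2 = -137/16, [xy,x] = E_y/2 = 89/16, [xy,y] = G_x/2 = 27/8, [yy,x] = F_y - G_x/2 = -45/8, [yy,y] = G_y/2 = 0
Gamma^x_ij = (G*[ij,x] - F*[ij,y])/(EG - F^2), Gamma^y_ij = (E*[ij,y] - F*[ij,x])/(EG - F^2)
Gamma_xxx = 1368/13349, Gamma_xxy = 31169/13349, Gamma_xyy = -21690/13349, Gamma_yxx = -29332/13349, Gamma_yxy = 35244/13349, Gamma_yyy = -16200/13349
d^2x/dtau^2 = -(Gamma_xxx*(3/2)^2 + 2*Gamma_xxy*(3/2)*(0) + Gamma_xyy*(0)^2) = -3078/13349
d^2y/dtau^2 = -(Gamma_yxx*(3/2)^2 + 2*Gamma_yxy*(3/2)*(0) + Gamma_yyy*(0)^2) = 65997/13349

Answer: Gamma_xxx = 1368/13349, Gamma_xxy = 31169/13349, Gamma_xyy = -21690/13349, Gamma_yxx = -29332/13349, Gamma_yxy = 35244/13349, Gamma_yyy = -16200/13349; accelerations (d^2x/dtau^2, d^2y/dtau^2) = (-3078/13349, 65997/13349)


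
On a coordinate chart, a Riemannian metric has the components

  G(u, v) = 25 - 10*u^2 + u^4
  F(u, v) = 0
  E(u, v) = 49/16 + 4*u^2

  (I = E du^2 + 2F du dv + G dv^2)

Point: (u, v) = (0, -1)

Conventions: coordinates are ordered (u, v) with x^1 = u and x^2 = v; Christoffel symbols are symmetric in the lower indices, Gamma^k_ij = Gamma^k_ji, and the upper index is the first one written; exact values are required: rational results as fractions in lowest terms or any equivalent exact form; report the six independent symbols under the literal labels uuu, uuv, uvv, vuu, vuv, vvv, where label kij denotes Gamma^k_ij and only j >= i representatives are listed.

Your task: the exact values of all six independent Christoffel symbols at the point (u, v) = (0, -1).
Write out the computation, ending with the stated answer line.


E = 49/16, F = 0, G = 25 at the point
E_u = 0, E_v = 0, F_u = 0, F_v = 0, G_u = 0, G_v = 0
EG - F^2 = 1225/16;  g^inv = (16/1225) * [[25, 0], [0, 49/16]]
first-kind symbols [ij,l] = (1/2)(d_i g_jl + d_j g_il - d_l g_ij): [uu,u] = E_u/2 = 0, [uu,v] = F_u - E_v/2 = 0, [uv,u] = E_v/2 = 0, [uv,v] = G_u/2 = 0, [vv,u] = F_v - G_u/2 = 0, [vv,v] = G_v/2 = 0
Gamma^u_ij = (G*[ij,u] - F*[ij,v])/(EG - F^2), Gamma^v_ij = (E*[ij,v] - F*[ij,u])/(EG - F^2)

Answer: Gamma_uuu = 0, Gamma_uuv = 0, Gamma_uvv = 0, Gamma_vuu = 0, Gamma_vuv = 0, Gamma_vvv = 0


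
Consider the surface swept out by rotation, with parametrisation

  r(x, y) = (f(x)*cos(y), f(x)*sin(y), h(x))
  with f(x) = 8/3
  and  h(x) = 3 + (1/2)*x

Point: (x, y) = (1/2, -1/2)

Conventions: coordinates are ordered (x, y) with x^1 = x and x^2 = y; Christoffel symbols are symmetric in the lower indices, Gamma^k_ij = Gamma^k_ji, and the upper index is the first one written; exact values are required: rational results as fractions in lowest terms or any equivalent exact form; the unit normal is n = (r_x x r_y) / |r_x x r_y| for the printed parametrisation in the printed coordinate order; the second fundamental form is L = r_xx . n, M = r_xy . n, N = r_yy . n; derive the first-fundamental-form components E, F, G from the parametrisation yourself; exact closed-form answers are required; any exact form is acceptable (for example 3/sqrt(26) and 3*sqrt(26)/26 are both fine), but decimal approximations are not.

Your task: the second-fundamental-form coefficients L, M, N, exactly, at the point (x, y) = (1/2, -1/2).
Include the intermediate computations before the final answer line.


f = 8/3, f' = 0, f'' = 0, h' = 1/2, h'' = 0
E = 1/4, F = 0, G = 64/9; answer radicand W^2 = 1/4
unnormalised second-form numerators: l = 0, m = 0, n = 4/3; L = l/sqrt(1/4), and similarly M = m/sqrt(W^2), N = n/sqrt(W^2)

Answer: L = 0, M = 0, N = 8/3


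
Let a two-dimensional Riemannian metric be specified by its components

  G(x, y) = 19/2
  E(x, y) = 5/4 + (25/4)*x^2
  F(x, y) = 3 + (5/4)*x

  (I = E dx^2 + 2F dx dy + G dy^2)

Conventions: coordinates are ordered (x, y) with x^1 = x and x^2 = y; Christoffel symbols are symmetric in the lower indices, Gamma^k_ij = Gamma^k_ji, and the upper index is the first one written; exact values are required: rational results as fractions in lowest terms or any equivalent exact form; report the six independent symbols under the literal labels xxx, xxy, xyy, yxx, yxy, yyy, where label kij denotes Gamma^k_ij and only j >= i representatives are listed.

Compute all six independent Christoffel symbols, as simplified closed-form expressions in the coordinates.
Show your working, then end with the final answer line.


E = 5/4 + (25/4)*x^2; F = 3 + (5/4)*x; G = 19/2
Gamma^k_ij = (1/2) g^{kl} (d_i g_jl + d_j g_il - d_l g_ij), with g^inv = (1/(EG-F^2)) [[G, -F], [-F, E]]
first partials: E_x = (25/2)*x, E_y = 0, F_x = 5/4, F_y = 0, G_x = 0, G_y = 0
D = EG - F^2 = 23/8 - (15/2)*x + (925/16)*x^2
expanded: Gamma^x_xx = (G E_x - 2F F_x + F E_y)/(2D), Gamma^x_xy = (G E_y - F G_x)/(2D), Gamma^x_yy = (2G F_y - G G_x - F G_y)/(2D), Gamma^y_xx = (2E F_x - E E_y - F E_x)/(2D), Gamma^y_xy = (E G_x - F E_y)/(2D), Gamma^y_yy = (E G_y - 2F F_y + F G_x)/(2D); substitute and cancel common factors

Answer: Gamma_xxx = (925*x - 60)/(925*x^2 - 120*x + 46), Gamma_xxy = 0, Gamma_xyy = 0, Gamma_yxx = (25 - 300*x)/(925*x^2 - 120*x + 46), Gamma_yxy = 0, Gamma_yyy = 0


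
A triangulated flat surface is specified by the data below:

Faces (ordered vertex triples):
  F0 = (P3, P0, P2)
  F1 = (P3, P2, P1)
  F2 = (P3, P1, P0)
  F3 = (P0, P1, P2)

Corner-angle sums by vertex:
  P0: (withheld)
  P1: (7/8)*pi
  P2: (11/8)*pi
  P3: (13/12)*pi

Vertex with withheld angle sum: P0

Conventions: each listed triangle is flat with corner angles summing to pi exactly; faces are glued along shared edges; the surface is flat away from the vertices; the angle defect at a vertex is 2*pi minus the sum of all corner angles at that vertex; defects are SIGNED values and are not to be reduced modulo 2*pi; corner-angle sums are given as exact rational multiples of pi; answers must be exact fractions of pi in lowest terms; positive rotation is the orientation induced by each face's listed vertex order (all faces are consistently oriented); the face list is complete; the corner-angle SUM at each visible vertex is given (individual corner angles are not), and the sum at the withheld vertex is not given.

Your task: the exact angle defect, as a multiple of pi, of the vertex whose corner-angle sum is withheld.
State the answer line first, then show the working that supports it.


Answer: defect(P0) = (4/3)*pi

V = 4, E = 6, F = 4; chi = V - E + F = 2
Gauss-Bonnet: total defect = 2*pi*chi = 4*pi; visible defects sum to (8/3)*pi
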